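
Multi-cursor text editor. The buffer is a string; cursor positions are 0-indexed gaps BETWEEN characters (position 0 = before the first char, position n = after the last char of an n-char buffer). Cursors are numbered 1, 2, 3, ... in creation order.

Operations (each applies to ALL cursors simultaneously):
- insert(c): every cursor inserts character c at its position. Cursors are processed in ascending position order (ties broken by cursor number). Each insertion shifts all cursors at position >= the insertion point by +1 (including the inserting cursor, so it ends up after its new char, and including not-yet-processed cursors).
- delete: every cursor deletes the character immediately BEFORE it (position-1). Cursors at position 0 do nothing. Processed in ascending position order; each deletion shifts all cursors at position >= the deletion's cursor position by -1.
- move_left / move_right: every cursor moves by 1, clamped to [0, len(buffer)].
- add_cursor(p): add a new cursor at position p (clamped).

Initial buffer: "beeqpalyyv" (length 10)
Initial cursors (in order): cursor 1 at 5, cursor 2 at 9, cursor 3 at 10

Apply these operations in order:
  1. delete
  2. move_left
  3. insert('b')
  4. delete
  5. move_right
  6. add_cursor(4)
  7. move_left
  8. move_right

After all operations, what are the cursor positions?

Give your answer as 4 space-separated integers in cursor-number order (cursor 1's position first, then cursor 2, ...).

After op 1 (delete): buffer="beeqaly" (len 7), cursors c1@4 c2@7 c3@7, authorship .......
After op 2 (move_left): buffer="beeqaly" (len 7), cursors c1@3 c2@6 c3@6, authorship .......
After op 3 (insert('b')): buffer="beebqalbby" (len 10), cursors c1@4 c2@9 c3@9, authorship ...1...23.
After op 4 (delete): buffer="beeqaly" (len 7), cursors c1@3 c2@6 c3@6, authorship .......
After op 5 (move_right): buffer="beeqaly" (len 7), cursors c1@4 c2@7 c3@7, authorship .......
After op 6 (add_cursor(4)): buffer="beeqaly" (len 7), cursors c1@4 c4@4 c2@7 c3@7, authorship .......
After op 7 (move_left): buffer="beeqaly" (len 7), cursors c1@3 c4@3 c2@6 c3@6, authorship .......
After op 8 (move_right): buffer="beeqaly" (len 7), cursors c1@4 c4@4 c2@7 c3@7, authorship .......

Answer: 4 7 7 4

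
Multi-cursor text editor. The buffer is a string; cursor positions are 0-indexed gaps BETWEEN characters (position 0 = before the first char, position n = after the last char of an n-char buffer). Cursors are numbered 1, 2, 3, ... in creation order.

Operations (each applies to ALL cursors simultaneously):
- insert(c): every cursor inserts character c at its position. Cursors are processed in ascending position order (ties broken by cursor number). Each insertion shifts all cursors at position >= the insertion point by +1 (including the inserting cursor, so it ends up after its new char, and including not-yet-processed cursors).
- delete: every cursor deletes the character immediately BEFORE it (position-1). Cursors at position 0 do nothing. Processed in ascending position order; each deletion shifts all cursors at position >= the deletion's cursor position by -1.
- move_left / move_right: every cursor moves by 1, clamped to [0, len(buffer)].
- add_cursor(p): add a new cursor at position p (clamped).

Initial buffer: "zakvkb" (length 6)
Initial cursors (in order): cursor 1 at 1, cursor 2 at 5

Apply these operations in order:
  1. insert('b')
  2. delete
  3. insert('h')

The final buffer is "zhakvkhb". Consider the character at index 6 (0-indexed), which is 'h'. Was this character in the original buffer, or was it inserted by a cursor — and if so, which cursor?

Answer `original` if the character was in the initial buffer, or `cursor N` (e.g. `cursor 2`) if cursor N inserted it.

Answer: cursor 2

Derivation:
After op 1 (insert('b')): buffer="zbakvkbb" (len 8), cursors c1@2 c2@7, authorship .1....2.
After op 2 (delete): buffer="zakvkb" (len 6), cursors c1@1 c2@5, authorship ......
After op 3 (insert('h')): buffer="zhakvkhb" (len 8), cursors c1@2 c2@7, authorship .1....2.
Authorship (.=original, N=cursor N): . 1 . . . . 2 .
Index 6: author = 2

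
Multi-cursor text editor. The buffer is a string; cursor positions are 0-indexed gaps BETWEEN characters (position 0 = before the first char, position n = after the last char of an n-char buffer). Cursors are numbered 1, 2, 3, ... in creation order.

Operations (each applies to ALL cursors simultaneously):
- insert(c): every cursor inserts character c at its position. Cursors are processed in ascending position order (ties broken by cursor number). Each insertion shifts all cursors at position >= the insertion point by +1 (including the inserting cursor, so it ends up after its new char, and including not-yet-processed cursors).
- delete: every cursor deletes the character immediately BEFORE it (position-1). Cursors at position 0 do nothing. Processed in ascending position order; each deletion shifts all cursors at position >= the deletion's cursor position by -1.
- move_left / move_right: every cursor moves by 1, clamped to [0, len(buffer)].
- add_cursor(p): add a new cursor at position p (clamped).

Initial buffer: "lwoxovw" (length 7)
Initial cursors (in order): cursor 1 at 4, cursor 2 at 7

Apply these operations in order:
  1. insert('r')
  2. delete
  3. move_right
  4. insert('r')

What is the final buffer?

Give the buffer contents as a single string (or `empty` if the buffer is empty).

After op 1 (insert('r')): buffer="lwoxrovwr" (len 9), cursors c1@5 c2@9, authorship ....1...2
After op 2 (delete): buffer="lwoxovw" (len 7), cursors c1@4 c2@7, authorship .......
After op 3 (move_right): buffer="lwoxovw" (len 7), cursors c1@5 c2@7, authorship .......
After op 4 (insert('r')): buffer="lwoxorvwr" (len 9), cursors c1@6 c2@9, authorship .....1..2

Answer: lwoxorvwr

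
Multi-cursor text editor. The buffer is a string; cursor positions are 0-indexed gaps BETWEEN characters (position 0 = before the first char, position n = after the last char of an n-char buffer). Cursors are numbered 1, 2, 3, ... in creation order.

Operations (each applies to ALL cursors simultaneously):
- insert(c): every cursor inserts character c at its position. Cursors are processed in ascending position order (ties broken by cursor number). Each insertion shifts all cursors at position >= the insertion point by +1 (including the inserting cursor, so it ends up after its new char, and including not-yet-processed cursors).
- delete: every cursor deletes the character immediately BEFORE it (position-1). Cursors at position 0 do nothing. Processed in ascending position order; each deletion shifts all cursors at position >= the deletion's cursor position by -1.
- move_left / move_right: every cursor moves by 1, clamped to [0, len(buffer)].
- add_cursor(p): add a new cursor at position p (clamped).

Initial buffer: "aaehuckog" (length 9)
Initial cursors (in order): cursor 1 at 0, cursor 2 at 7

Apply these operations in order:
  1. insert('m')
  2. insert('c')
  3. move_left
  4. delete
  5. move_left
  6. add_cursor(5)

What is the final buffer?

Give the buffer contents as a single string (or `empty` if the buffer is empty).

After op 1 (insert('m')): buffer="maaehuckmog" (len 11), cursors c1@1 c2@9, authorship 1.......2..
After op 2 (insert('c')): buffer="mcaaehuckmcog" (len 13), cursors c1@2 c2@11, authorship 11.......22..
After op 3 (move_left): buffer="mcaaehuckmcog" (len 13), cursors c1@1 c2@10, authorship 11.......22..
After op 4 (delete): buffer="caaehuckcog" (len 11), cursors c1@0 c2@8, authorship 1.......2..
After op 5 (move_left): buffer="caaehuckcog" (len 11), cursors c1@0 c2@7, authorship 1.......2..
After op 6 (add_cursor(5)): buffer="caaehuckcog" (len 11), cursors c1@0 c3@5 c2@7, authorship 1.......2..

Answer: caaehuckcog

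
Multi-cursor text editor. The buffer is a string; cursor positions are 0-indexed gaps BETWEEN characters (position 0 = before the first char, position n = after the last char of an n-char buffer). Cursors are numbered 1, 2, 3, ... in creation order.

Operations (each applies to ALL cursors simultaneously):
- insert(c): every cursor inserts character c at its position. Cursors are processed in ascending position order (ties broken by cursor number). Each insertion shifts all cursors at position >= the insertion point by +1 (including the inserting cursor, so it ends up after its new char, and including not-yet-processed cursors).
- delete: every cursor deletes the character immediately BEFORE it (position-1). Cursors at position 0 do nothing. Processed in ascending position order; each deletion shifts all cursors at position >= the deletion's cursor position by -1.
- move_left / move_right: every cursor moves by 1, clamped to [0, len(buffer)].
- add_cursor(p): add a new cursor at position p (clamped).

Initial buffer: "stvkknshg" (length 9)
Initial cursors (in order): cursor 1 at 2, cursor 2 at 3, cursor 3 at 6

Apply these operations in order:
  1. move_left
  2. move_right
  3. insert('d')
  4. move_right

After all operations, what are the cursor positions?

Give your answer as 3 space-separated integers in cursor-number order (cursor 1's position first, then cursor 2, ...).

After op 1 (move_left): buffer="stvkknshg" (len 9), cursors c1@1 c2@2 c3@5, authorship .........
After op 2 (move_right): buffer="stvkknshg" (len 9), cursors c1@2 c2@3 c3@6, authorship .........
After op 3 (insert('d')): buffer="stdvdkkndshg" (len 12), cursors c1@3 c2@5 c3@9, authorship ..1.2...3...
After op 4 (move_right): buffer="stdvdkkndshg" (len 12), cursors c1@4 c2@6 c3@10, authorship ..1.2...3...

Answer: 4 6 10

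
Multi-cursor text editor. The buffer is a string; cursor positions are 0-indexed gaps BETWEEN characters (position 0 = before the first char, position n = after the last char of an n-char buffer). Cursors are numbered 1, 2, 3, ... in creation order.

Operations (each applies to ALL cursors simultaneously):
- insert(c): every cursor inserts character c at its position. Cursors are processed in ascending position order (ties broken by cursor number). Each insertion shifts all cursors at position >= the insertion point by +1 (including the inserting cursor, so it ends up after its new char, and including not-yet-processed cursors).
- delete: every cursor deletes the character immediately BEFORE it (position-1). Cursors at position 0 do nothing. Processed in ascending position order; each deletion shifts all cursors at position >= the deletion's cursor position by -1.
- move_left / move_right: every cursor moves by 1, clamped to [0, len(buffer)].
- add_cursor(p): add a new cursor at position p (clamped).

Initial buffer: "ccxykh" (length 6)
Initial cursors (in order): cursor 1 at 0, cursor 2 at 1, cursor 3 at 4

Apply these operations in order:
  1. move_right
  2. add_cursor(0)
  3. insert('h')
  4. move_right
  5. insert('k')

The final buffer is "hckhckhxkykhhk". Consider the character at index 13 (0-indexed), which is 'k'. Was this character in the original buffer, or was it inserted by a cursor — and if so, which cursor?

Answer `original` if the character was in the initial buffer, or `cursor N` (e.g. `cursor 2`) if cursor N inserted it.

Answer: cursor 3

Derivation:
After op 1 (move_right): buffer="ccxykh" (len 6), cursors c1@1 c2@2 c3@5, authorship ......
After op 2 (add_cursor(0)): buffer="ccxykh" (len 6), cursors c4@0 c1@1 c2@2 c3@5, authorship ......
After op 3 (insert('h')): buffer="hchchxykhh" (len 10), cursors c4@1 c1@3 c2@5 c3@9, authorship 4.1.2...3.
After op 4 (move_right): buffer="hchchxykhh" (len 10), cursors c4@2 c1@4 c2@6 c3@10, authorship 4.1.2...3.
After op 5 (insert('k')): buffer="hckhckhxkykhhk" (len 14), cursors c4@3 c1@6 c2@9 c3@14, authorship 4.41.12.2..3.3
Authorship (.=original, N=cursor N): 4 . 4 1 . 1 2 . 2 . . 3 . 3
Index 13: author = 3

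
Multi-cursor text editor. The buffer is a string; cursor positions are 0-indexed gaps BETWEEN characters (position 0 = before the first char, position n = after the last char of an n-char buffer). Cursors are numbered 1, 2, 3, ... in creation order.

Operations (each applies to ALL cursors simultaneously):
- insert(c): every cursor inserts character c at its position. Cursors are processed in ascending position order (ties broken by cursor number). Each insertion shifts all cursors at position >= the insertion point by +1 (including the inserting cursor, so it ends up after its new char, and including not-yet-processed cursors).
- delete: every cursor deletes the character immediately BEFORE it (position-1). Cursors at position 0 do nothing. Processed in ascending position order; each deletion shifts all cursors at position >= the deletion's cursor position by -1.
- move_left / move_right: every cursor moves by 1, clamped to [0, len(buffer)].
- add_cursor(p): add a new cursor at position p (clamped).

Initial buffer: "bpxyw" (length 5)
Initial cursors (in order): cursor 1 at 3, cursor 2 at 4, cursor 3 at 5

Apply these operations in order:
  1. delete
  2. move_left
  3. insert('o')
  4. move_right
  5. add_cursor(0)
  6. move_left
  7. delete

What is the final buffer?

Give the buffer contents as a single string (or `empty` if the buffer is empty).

Answer: bp

Derivation:
After op 1 (delete): buffer="bp" (len 2), cursors c1@2 c2@2 c3@2, authorship ..
After op 2 (move_left): buffer="bp" (len 2), cursors c1@1 c2@1 c3@1, authorship ..
After op 3 (insert('o')): buffer="booop" (len 5), cursors c1@4 c2@4 c3@4, authorship .123.
After op 4 (move_right): buffer="booop" (len 5), cursors c1@5 c2@5 c3@5, authorship .123.
After op 5 (add_cursor(0)): buffer="booop" (len 5), cursors c4@0 c1@5 c2@5 c3@5, authorship .123.
After op 6 (move_left): buffer="booop" (len 5), cursors c4@0 c1@4 c2@4 c3@4, authorship .123.
After op 7 (delete): buffer="bp" (len 2), cursors c4@0 c1@1 c2@1 c3@1, authorship ..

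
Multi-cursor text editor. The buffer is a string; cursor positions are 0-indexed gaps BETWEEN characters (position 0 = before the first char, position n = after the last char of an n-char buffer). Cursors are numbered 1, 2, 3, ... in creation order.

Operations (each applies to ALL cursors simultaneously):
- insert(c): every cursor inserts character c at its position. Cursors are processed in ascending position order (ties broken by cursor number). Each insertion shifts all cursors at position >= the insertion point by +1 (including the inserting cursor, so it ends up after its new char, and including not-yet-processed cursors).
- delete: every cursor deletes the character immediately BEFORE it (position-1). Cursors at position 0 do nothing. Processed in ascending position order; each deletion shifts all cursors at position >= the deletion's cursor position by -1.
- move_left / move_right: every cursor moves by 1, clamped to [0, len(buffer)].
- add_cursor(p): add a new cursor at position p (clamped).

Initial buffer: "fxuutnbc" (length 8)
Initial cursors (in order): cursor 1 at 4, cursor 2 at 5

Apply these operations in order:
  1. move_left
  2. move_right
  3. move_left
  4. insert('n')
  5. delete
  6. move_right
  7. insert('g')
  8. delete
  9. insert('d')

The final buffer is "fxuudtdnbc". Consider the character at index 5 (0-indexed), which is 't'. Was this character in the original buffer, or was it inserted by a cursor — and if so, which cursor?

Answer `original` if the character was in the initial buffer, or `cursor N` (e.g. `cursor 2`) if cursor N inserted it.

Answer: original

Derivation:
After op 1 (move_left): buffer="fxuutnbc" (len 8), cursors c1@3 c2@4, authorship ........
After op 2 (move_right): buffer="fxuutnbc" (len 8), cursors c1@4 c2@5, authorship ........
After op 3 (move_left): buffer="fxuutnbc" (len 8), cursors c1@3 c2@4, authorship ........
After op 4 (insert('n')): buffer="fxununtnbc" (len 10), cursors c1@4 c2@6, authorship ...1.2....
After op 5 (delete): buffer="fxuutnbc" (len 8), cursors c1@3 c2@4, authorship ........
After op 6 (move_right): buffer="fxuutnbc" (len 8), cursors c1@4 c2@5, authorship ........
After op 7 (insert('g')): buffer="fxuugtgnbc" (len 10), cursors c1@5 c2@7, authorship ....1.2...
After op 8 (delete): buffer="fxuutnbc" (len 8), cursors c1@4 c2@5, authorship ........
After op 9 (insert('d')): buffer="fxuudtdnbc" (len 10), cursors c1@5 c2@7, authorship ....1.2...
Authorship (.=original, N=cursor N): . . . . 1 . 2 . . .
Index 5: author = original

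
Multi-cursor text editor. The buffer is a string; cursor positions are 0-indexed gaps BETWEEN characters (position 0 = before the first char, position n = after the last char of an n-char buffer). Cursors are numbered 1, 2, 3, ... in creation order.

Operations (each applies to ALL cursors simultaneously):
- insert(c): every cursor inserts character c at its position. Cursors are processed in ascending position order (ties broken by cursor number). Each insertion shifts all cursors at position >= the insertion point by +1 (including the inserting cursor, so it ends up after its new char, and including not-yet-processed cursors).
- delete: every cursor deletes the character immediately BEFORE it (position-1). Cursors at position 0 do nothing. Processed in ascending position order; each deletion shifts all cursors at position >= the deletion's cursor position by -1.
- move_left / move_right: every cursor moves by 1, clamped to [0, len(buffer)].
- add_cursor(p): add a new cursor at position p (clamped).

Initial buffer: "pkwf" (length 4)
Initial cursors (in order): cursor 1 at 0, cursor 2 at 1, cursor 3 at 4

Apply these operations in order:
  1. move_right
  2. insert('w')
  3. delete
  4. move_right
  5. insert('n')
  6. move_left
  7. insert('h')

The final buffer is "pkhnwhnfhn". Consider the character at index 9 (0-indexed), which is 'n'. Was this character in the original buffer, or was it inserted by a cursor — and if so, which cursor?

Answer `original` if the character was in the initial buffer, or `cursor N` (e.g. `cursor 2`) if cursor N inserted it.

After op 1 (move_right): buffer="pkwf" (len 4), cursors c1@1 c2@2 c3@4, authorship ....
After op 2 (insert('w')): buffer="pwkwwfw" (len 7), cursors c1@2 c2@4 c3@7, authorship .1.2..3
After op 3 (delete): buffer="pkwf" (len 4), cursors c1@1 c2@2 c3@4, authorship ....
After op 4 (move_right): buffer="pkwf" (len 4), cursors c1@2 c2@3 c3@4, authorship ....
After op 5 (insert('n')): buffer="pknwnfn" (len 7), cursors c1@3 c2@5 c3@7, authorship ..1.2.3
After op 6 (move_left): buffer="pknwnfn" (len 7), cursors c1@2 c2@4 c3@6, authorship ..1.2.3
After op 7 (insert('h')): buffer="pkhnwhnfhn" (len 10), cursors c1@3 c2@6 c3@9, authorship ..11.22.33
Authorship (.=original, N=cursor N): . . 1 1 . 2 2 . 3 3
Index 9: author = 3

Answer: cursor 3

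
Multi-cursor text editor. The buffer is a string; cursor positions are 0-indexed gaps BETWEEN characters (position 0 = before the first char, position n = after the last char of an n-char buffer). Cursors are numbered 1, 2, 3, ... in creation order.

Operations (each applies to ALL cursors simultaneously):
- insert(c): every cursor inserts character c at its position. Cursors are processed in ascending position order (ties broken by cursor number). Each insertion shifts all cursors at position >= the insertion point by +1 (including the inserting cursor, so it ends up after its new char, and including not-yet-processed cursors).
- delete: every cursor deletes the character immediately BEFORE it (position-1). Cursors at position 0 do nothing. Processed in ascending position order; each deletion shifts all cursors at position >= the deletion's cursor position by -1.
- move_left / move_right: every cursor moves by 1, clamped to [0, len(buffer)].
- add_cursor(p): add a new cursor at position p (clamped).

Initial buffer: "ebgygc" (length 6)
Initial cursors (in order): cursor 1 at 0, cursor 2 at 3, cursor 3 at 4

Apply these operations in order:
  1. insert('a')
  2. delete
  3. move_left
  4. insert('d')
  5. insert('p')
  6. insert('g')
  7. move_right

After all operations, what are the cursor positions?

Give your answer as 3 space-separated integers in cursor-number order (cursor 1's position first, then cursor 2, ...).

After op 1 (insert('a')): buffer="aebgayagc" (len 9), cursors c1@1 c2@5 c3@7, authorship 1...2.3..
After op 2 (delete): buffer="ebgygc" (len 6), cursors c1@0 c2@3 c3@4, authorship ......
After op 3 (move_left): buffer="ebgygc" (len 6), cursors c1@0 c2@2 c3@3, authorship ......
After op 4 (insert('d')): buffer="debdgdygc" (len 9), cursors c1@1 c2@4 c3@6, authorship 1..2.3...
After op 5 (insert('p')): buffer="dpebdpgdpygc" (len 12), cursors c1@2 c2@6 c3@9, authorship 11..22.33...
After op 6 (insert('g')): buffer="dpgebdpggdpgygc" (len 15), cursors c1@3 c2@8 c3@12, authorship 111..222.333...
After op 7 (move_right): buffer="dpgebdpggdpgygc" (len 15), cursors c1@4 c2@9 c3@13, authorship 111..222.333...

Answer: 4 9 13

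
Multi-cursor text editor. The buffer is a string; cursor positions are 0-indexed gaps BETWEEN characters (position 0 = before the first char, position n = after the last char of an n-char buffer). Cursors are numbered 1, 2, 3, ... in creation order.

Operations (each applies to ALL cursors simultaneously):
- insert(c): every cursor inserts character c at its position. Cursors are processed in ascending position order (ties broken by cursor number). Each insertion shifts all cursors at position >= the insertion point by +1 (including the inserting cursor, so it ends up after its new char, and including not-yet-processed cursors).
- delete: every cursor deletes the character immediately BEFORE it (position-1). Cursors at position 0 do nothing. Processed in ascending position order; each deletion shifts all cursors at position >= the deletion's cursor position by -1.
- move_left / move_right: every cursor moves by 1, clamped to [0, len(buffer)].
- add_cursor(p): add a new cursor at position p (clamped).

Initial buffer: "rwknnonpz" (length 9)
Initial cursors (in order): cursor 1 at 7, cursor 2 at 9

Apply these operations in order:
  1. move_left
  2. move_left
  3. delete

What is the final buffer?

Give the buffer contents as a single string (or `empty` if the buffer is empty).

Answer: rwknopz

Derivation:
After op 1 (move_left): buffer="rwknnonpz" (len 9), cursors c1@6 c2@8, authorship .........
After op 2 (move_left): buffer="rwknnonpz" (len 9), cursors c1@5 c2@7, authorship .........
After op 3 (delete): buffer="rwknopz" (len 7), cursors c1@4 c2@5, authorship .......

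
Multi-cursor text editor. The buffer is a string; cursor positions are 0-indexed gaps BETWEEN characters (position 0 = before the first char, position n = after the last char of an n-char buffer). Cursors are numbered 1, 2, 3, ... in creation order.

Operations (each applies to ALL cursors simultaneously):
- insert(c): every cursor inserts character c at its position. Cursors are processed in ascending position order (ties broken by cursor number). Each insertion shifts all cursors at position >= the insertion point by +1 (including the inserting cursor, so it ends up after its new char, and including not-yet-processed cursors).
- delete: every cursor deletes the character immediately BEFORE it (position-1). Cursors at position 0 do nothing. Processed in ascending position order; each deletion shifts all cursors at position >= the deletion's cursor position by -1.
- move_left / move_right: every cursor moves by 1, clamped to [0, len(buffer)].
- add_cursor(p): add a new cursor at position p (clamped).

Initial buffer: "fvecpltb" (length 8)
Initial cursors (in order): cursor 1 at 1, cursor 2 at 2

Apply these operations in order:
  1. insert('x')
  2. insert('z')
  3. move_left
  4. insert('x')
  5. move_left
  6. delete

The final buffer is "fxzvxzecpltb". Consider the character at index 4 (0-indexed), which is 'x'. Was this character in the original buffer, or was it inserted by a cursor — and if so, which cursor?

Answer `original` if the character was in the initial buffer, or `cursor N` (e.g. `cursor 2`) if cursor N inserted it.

After op 1 (insert('x')): buffer="fxvxecpltb" (len 10), cursors c1@2 c2@4, authorship .1.2......
After op 2 (insert('z')): buffer="fxzvxzecpltb" (len 12), cursors c1@3 c2@6, authorship .11.22......
After op 3 (move_left): buffer="fxzvxzecpltb" (len 12), cursors c1@2 c2@5, authorship .11.22......
After op 4 (insert('x')): buffer="fxxzvxxzecpltb" (len 14), cursors c1@3 c2@7, authorship .111.222......
After op 5 (move_left): buffer="fxxzvxxzecpltb" (len 14), cursors c1@2 c2@6, authorship .111.222......
After op 6 (delete): buffer="fxzvxzecpltb" (len 12), cursors c1@1 c2@4, authorship .11.22......
Authorship (.=original, N=cursor N): . 1 1 . 2 2 . . . . . .
Index 4: author = 2

Answer: cursor 2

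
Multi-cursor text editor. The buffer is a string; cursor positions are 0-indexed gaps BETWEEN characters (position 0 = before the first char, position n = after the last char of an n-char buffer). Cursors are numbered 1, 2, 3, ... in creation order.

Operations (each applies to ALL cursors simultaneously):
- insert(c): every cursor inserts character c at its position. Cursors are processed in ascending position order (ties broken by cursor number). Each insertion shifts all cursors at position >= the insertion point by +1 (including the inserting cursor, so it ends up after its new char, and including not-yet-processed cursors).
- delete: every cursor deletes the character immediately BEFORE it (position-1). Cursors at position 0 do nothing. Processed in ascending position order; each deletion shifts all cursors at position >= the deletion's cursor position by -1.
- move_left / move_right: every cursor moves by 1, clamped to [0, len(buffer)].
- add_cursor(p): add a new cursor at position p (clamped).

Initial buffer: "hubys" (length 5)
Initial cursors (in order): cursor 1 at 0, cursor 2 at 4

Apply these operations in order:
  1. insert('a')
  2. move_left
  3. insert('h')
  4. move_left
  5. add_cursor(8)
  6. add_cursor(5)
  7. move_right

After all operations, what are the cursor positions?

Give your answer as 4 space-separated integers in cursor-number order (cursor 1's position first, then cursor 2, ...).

Answer: 1 7 9 6

Derivation:
After op 1 (insert('a')): buffer="ahubyas" (len 7), cursors c1@1 c2@6, authorship 1....2.
After op 2 (move_left): buffer="ahubyas" (len 7), cursors c1@0 c2@5, authorship 1....2.
After op 3 (insert('h')): buffer="hahubyhas" (len 9), cursors c1@1 c2@7, authorship 11....22.
After op 4 (move_left): buffer="hahubyhas" (len 9), cursors c1@0 c2@6, authorship 11....22.
After op 5 (add_cursor(8)): buffer="hahubyhas" (len 9), cursors c1@0 c2@6 c3@8, authorship 11....22.
After op 6 (add_cursor(5)): buffer="hahubyhas" (len 9), cursors c1@0 c4@5 c2@6 c3@8, authorship 11....22.
After op 7 (move_right): buffer="hahubyhas" (len 9), cursors c1@1 c4@6 c2@7 c3@9, authorship 11....22.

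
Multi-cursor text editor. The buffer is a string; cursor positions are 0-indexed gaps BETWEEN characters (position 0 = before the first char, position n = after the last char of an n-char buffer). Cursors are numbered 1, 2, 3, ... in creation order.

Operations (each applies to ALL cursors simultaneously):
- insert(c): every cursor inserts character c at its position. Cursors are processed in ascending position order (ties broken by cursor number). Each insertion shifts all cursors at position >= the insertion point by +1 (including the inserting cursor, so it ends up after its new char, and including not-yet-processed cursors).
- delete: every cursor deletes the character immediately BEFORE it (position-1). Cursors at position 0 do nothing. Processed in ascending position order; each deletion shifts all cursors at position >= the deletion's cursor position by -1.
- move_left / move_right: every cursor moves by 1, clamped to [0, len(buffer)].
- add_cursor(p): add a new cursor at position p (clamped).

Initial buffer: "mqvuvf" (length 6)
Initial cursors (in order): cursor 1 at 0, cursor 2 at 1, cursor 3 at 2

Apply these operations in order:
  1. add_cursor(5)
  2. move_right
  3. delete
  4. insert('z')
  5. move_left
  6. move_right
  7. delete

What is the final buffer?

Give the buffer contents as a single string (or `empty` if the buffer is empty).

After op 1 (add_cursor(5)): buffer="mqvuvf" (len 6), cursors c1@0 c2@1 c3@2 c4@5, authorship ......
After op 2 (move_right): buffer="mqvuvf" (len 6), cursors c1@1 c2@2 c3@3 c4@6, authorship ......
After op 3 (delete): buffer="uv" (len 2), cursors c1@0 c2@0 c3@0 c4@2, authorship ..
After op 4 (insert('z')): buffer="zzzuvz" (len 6), cursors c1@3 c2@3 c3@3 c4@6, authorship 123..4
After op 5 (move_left): buffer="zzzuvz" (len 6), cursors c1@2 c2@2 c3@2 c4@5, authorship 123..4
After op 6 (move_right): buffer="zzzuvz" (len 6), cursors c1@3 c2@3 c3@3 c4@6, authorship 123..4
After op 7 (delete): buffer="uv" (len 2), cursors c1@0 c2@0 c3@0 c4@2, authorship ..

Answer: uv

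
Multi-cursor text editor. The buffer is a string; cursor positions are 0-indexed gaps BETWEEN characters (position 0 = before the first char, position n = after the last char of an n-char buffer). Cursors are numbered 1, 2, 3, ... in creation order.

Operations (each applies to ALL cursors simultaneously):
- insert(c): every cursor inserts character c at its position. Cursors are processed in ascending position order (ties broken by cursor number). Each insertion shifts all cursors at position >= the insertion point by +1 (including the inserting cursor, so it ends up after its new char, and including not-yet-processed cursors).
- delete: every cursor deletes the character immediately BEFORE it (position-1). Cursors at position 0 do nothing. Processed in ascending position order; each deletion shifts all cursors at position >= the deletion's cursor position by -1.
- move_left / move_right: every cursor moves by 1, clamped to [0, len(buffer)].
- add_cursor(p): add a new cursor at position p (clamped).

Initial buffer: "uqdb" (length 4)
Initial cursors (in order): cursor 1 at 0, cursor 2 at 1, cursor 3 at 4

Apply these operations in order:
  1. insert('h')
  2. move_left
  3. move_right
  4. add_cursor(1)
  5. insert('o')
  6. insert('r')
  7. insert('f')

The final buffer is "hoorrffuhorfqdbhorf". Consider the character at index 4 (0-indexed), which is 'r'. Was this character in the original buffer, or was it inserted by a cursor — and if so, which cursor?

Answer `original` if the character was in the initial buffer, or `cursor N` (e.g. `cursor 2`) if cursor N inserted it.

Answer: cursor 4

Derivation:
After op 1 (insert('h')): buffer="huhqdbh" (len 7), cursors c1@1 c2@3 c3@7, authorship 1.2...3
After op 2 (move_left): buffer="huhqdbh" (len 7), cursors c1@0 c2@2 c3@6, authorship 1.2...3
After op 3 (move_right): buffer="huhqdbh" (len 7), cursors c1@1 c2@3 c3@7, authorship 1.2...3
After op 4 (add_cursor(1)): buffer="huhqdbh" (len 7), cursors c1@1 c4@1 c2@3 c3@7, authorship 1.2...3
After op 5 (insert('o')): buffer="hoouhoqdbho" (len 11), cursors c1@3 c4@3 c2@6 c3@11, authorship 114.22...33
After op 6 (insert('r')): buffer="hoorruhorqdbhor" (len 15), cursors c1@5 c4@5 c2@9 c3@15, authorship 11414.222...333
After op 7 (insert('f')): buffer="hoorrffuhorfqdbhorf" (len 19), cursors c1@7 c4@7 c2@12 c3@19, authorship 1141414.2222...3333
Authorship (.=original, N=cursor N): 1 1 4 1 4 1 4 . 2 2 2 2 . . . 3 3 3 3
Index 4: author = 4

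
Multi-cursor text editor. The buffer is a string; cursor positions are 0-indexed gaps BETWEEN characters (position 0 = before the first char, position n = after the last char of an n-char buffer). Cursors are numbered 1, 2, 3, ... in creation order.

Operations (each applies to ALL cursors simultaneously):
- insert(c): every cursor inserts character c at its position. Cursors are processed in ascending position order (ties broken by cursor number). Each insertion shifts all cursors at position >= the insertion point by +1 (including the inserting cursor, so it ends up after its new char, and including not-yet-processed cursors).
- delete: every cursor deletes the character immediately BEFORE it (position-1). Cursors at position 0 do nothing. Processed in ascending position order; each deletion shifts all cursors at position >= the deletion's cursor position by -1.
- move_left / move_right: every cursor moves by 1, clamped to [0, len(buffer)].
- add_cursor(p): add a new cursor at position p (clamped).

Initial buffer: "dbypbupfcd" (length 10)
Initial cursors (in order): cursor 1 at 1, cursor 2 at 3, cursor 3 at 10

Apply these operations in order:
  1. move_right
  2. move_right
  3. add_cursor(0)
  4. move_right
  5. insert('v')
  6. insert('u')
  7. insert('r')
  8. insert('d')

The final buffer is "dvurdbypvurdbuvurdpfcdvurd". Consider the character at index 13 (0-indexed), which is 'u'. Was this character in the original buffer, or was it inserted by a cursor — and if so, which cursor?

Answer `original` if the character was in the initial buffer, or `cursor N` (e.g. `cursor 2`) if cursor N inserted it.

After op 1 (move_right): buffer="dbypbupfcd" (len 10), cursors c1@2 c2@4 c3@10, authorship ..........
After op 2 (move_right): buffer="dbypbupfcd" (len 10), cursors c1@3 c2@5 c3@10, authorship ..........
After op 3 (add_cursor(0)): buffer="dbypbupfcd" (len 10), cursors c4@0 c1@3 c2@5 c3@10, authorship ..........
After op 4 (move_right): buffer="dbypbupfcd" (len 10), cursors c4@1 c1@4 c2@6 c3@10, authorship ..........
After op 5 (insert('v')): buffer="dvbypvbuvpfcdv" (len 14), cursors c4@2 c1@6 c2@9 c3@14, authorship .4...1..2....3
After op 6 (insert('u')): buffer="dvubypvubuvupfcdvu" (len 18), cursors c4@3 c1@8 c2@12 c3@18, authorship .44...11..22....33
After op 7 (insert('r')): buffer="dvurbypvurbuvurpfcdvur" (len 22), cursors c4@4 c1@10 c2@15 c3@22, authorship .444...111..222....333
After op 8 (insert('d')): buffer="dvurdbypvurdbuvurdpfcdvurd" (len 26), cursors c4@5 c1@12 c2@18 c3@26, authorship .4444...1111..2222....3333
Authorship (.=original, N=cursor N): . 4 4 4 4 . . . 1 1 1 1 . . 2 2 2 2 . . . . 3 3 3 3
Index 13: author = original

Answer: original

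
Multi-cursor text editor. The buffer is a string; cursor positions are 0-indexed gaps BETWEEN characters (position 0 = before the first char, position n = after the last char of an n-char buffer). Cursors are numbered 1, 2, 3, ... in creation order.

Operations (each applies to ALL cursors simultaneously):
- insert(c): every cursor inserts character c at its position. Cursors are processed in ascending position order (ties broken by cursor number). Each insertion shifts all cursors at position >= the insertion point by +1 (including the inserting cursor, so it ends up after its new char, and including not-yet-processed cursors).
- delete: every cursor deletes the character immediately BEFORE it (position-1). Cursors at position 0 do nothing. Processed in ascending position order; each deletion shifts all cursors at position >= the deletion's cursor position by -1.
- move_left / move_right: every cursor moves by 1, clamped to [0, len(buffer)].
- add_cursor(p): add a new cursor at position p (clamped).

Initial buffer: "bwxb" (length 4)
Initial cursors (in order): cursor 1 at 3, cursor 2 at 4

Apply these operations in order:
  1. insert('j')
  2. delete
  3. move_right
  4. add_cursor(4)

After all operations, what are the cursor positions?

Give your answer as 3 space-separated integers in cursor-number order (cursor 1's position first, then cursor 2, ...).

After op 1 (insert('j')): buffer="bwxjbj" (len 6), cursors c1@4 c2@6, authorship ...1.2
After op 2 (delete): buffer="bwxb" (len 4), cursors c1@3 c2@4, authorship ....
After op 3 (move_right): buffer="bwxb" (len 4), cursors c1@4 c2@4, authorship ....
After op 4 (add_cursor(4)): buffer="bwxb" (len 4), cursors c1@4 c2@4 c3@4, authorship ....

Answer: 4 4 4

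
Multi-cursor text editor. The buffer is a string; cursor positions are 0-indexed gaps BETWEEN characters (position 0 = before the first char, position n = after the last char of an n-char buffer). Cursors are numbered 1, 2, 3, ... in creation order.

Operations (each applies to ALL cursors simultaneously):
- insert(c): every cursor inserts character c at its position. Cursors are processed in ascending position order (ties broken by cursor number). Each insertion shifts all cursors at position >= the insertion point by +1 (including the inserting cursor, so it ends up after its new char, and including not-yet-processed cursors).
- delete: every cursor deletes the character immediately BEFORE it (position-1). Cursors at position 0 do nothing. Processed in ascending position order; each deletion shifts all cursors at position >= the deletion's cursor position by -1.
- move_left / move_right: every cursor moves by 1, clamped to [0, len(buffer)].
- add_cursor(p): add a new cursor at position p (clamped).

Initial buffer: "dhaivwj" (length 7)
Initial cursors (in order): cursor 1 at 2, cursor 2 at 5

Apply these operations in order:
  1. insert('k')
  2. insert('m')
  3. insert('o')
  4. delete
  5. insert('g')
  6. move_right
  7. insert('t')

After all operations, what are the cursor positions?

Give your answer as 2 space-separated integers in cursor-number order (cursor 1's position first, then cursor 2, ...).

Answer: 7 14

Derivation:
After op 1 (insert('k')): buffer="dhkaivkwj" (len 9), cursors c1@3 c2@7, authorship ..1...2..
After op 2 (insert('m')): buffer="dhkmaivkmwj" (len 11), cursors c1@4 c2@9, authorship ..11...22..
After op 3 (insert('o')): buffer="dhkmoaivkmowj" (len 13), cursors c1@5 c2@11, authorship ..111...222..
After op 4 (delete): buffer="dhkmaivkmwj" (len 11), cursors c1@4 c2@9, authorship ..11...22..
After op 5 (insert('g')): buffer="dhkmgaivkmgwj" (len 13), cursors c1@5 c2@11, authorship ..111...222..
After op 6 (move_right): buffer="dhkmgaivkmgwj" (len 13), cursors c1@6 c2@12, authorship ..111...222..
After op 7 (insert('t')): buffer="dhkmgativkmgwtj" (len 15), cursors c1@7 c2@14, authorship ..111.1..222.2.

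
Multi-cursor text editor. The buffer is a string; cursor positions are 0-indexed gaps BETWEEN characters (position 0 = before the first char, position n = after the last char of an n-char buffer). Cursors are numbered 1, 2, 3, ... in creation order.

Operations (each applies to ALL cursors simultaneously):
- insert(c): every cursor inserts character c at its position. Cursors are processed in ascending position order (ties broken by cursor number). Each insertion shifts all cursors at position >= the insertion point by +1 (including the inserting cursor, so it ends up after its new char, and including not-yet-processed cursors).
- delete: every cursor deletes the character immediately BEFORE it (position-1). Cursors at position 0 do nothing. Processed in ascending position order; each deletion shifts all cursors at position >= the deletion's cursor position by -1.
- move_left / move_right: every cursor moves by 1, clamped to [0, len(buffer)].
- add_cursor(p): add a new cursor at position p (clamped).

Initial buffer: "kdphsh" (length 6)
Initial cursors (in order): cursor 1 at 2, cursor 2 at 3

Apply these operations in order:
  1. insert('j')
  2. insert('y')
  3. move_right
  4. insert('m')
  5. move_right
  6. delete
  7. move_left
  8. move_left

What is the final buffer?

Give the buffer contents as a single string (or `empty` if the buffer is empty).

Answer: kdjypmyhmh

Derivation:
After op 1 (insert('j')): buffer="kdjpjhsh" (len 8), cursors c1@3 c2@5, authorship ..1.2...
After op 2 (insert('y')): buffer="kdjypjyhsh" (len 10), cursors c1@4 c2@7, authorship ..11.22...
After op 3 (move_right): buffer="kdjypjyhsh" (len 10), cursors c1@5 c2@8, authorship ..11.22...
After op 4 (insert('m')): buffer="kdjypmjyhmsh" (len 12), cursors c1@6 c2@10, authorship ..11.122.2..
After op 5 (move_right): buffer="kdjypmjyhmsh" (len 12), cursors c1@7 c2@11, authorship ..11.122.2..
After op 6 (delete): buffer="kdjypmyhmh" (len 10), cursors c1@6 c2@9, authorship ..11.12.2.
After op 7 (move_left): buffer="kdjypmyhmh" (len 10), cursors c1@5 c2@8, authorship ..11.12.2.
After op 8 (move_left): buffer="kdjypmyhmh" (len 10), cursors c1@4 c2@7, authorship ..11.12.2.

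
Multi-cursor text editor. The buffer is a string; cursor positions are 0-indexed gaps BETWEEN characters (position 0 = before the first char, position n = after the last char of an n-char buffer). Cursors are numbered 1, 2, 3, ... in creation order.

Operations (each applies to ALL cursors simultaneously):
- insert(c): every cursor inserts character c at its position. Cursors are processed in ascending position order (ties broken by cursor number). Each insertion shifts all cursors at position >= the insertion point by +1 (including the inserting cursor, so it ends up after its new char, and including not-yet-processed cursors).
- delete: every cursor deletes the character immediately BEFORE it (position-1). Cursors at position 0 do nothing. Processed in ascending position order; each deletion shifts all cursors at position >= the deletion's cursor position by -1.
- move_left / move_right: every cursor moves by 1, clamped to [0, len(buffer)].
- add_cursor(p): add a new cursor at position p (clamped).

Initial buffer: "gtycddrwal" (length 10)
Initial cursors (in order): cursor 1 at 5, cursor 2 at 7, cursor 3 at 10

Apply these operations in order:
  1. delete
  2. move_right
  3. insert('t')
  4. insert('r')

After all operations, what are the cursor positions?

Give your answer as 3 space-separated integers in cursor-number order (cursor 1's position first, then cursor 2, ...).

Answer: 7 10 13

Derivation:
After op 1 (delete): buffer="gtycdwa" (len 7), cursors c1@4 c2@5 c3@7, authorship .......
After op 2 (move_right): buffer="gtycdwa" (len 7), cursors c1@5 c2@6 c3@7, authorship .......
After op 3 (insert('t')): buffer="gtycdtwtat" (len 10), cursors c1@6 c2@8 c3@10, authorship .....1.2.3
After op 4 (insert('r')): buffer="gtycdtrwtratr" (len 13), cursors c1@7 c2@10 c3@13, authorship .....11.22.33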